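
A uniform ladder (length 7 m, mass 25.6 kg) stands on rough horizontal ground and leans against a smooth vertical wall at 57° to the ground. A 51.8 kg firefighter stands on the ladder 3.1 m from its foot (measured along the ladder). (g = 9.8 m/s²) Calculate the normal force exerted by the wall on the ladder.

N_wall ≈ 227 N

Torques about the foot: N_wall · 7 sin 57° = 25.6×9.8×3.5 cos 57° + 51.8×9.8×3.1 cos 57° → N_wall = 227.46 N.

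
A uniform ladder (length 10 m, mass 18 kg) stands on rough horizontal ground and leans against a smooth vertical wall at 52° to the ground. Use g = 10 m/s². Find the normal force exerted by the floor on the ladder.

N_floor ≈ 180 N

ΣF_y = 0: N_floor = 18×10 = 180 N.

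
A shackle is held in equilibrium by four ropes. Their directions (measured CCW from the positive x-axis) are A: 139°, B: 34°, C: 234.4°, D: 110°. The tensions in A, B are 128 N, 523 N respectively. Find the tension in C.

Resolve: ΣF_x = 128 cos 139° + 523 cos 34° + T_C cos 234.4° + T_D cos 110° = 0.
        ΣF_y = 128 sin 139° + 523 sin 34° + T_C sin 234.4° + T_D sin 110° = 0.
The known terms sum to (337, 376.4) N, so -0.5821 T_C − 0.3420 T_D = -337 and -0.8131 T_C + 0.9397 T_D = -376.4.
Solving simultaneously: T_C = 539.8 N, T_D = 66.50 N.

T_C ≈ 540 N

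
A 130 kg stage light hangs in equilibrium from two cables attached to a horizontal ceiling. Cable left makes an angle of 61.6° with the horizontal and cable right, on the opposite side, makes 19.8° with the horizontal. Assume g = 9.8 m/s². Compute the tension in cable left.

Weight W = 130 × 9.8 = 1274 N acts straight down.
Horizontal: T_left cos 61.6° = T_right cos 19.8°  →  T_right = 0.5055 T_left.
Vertical: T_left sin 61.6° + T_right sin 19.8° = 1274.
Substituting the horizontal relation into the vertical equation gives 1.051 T_left = 1274, so T_left = 1212 N.

T_left ≈ 1210 N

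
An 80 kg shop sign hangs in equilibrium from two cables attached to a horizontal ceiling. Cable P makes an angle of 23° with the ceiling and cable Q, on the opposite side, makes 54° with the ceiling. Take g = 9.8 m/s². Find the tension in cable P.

Weight W = 80 × 9.8 = 784 N acts straight down.
Horizontal: T_P cos 23° = T_Q cos 54°  →  T_Q = 1.566 T_P.
Vertical: T_P sin 23° + T_Q sin 54° = 784.
Substituting the horizontal relation into the vertical equation gives 1.658 T_P = 784, so T_P = 472.9 N.

T_P ≈ 473 N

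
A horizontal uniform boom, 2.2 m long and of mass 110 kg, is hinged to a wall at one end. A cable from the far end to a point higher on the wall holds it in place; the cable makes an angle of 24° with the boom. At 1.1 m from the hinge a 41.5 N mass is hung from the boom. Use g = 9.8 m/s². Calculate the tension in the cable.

Take torques about the hinge: T sin 24° · 2.2 = 110×9.8×1.1 + 41.5×1.1 = 1231.5 N·m.
So T = 1231.5 / (0.4067 × 2.2) = 1376.2 N.

T ≈ 1380 N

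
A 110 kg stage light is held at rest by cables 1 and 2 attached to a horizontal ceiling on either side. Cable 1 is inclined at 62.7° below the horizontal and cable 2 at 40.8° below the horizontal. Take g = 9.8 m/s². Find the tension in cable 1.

Weight W = 110 × 9.8 = 1078 N acts straight down.
Horizontal: T_1 cos 62.7° = T_2 cos 40.8°  →  T_2 = 0.6059 T_1.
Vertical: T_1 sin 62.7° + T_2 sin 40.8° = 1078.
Substituting the horizontal relation into the vertical equation gives 1.285 T_1 = 1078, so T_1 = 839.2 N.

T_1 ≈ 839 N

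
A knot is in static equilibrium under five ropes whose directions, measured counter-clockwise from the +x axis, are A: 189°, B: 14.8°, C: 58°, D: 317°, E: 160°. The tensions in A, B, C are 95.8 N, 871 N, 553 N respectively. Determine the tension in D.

T_D ≈ 2540 N

Resolve: ΣF_x = 95.8 cos 189° + 871 cos 14.8° + 553 cos 58° + T_D cos 317° + T_E cos 160° = 0.
        ΣF_y = 95.8 sin 189° + 871 sin 14.8° + 553 sin 58° + T_D sin 317° + T_E sin 160° = 0.
The known terms sum to (1041, 676.5) N, so 0.7314 T_D − 0.9397 T_E = -1041 and -0.6820 T_D + 0.3420 T_E = -676.5.
Solving simultaneously: T_D = 2538 N, T_E = 3082 N.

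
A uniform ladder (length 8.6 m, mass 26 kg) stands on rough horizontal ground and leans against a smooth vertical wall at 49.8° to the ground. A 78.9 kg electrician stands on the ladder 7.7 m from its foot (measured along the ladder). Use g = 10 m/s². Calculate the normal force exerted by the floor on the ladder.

N_floor ≈ 1050 N

ΣF_y = 0: N_floor = 26×10 + 78.9×10 = 1049 N.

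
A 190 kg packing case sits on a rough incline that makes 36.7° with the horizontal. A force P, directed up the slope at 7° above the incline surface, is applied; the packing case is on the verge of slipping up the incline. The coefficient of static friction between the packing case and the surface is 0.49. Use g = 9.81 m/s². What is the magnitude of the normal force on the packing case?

On the verge of sliding up the incline, friction equals μN and acts down the slope.
Perpendicular: N + P sin 7° = W cos 36.7° = 1494 N.
Along incline: P cos 7° = W sin 36.7° + μN  with W sin 36.7° = 1114 N.
Solving the pair for P and N: P = 1754 N, N = 1281 N (and f = μN = 627.5 N).

N ≈ 1280 N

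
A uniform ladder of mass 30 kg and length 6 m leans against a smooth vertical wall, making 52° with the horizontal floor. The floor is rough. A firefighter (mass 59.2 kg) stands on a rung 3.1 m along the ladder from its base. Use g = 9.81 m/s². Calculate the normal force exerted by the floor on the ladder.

N_floor ≈ 875 N

ΣF_y = 0: N_floor = 30×9.81 + 59.2×9.81 = 875.05 N.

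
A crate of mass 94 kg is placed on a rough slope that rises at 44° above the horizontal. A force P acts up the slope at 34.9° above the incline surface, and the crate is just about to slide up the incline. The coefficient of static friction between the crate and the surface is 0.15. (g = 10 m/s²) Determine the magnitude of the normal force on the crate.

N ≈ 200 N

On the verge of sliding up the incline, friction equals μN and acts down the slope.
Perpendicular: N + P sin 34.9° = W cos 44° = 676.2 N.
Along incline: P cos 34.9° = W sin 44° + μN  with W sin 44° = 653 N.
Solving the pair for P and N: P = 832.7 N, N = 199.8 N (and f = μN = 29.96 N).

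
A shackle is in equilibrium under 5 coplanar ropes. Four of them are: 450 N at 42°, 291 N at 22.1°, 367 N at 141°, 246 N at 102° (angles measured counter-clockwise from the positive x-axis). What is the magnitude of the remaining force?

F ≈ 922 N

Sum the known components: ΣF_x = 267.7 N, ΣF_y = 882.2 N.
For equilibrium the remaining force must supply (−ΣF_x, −ΣF_y) = (-267.7, -882.2) N.
Magnitude = √((-267.7)² + (-882.2)²) = 921.9 N; direction = atan2(-882.2, -267.7) = 253.1°.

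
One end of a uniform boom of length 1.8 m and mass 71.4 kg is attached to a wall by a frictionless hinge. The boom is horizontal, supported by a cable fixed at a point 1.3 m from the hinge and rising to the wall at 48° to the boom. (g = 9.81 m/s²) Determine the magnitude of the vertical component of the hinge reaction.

Take torques about the hinge: T sin 48° · 1.3 = 71.4×9.81×0.9 = 630.39 N·m.
So T = 630.39 / (0.7431 × 1.3) = 652.52 N.
ΣF_y = 0: H_y = (71.4×9.81) − T sin 48° = 700.43 − 484.92 = 215.52 N.

|H_y| ≈ 216 N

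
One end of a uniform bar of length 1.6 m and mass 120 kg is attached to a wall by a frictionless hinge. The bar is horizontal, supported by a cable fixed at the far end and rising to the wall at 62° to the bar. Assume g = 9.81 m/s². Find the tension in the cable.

Take torques about the hinge: T sin 62° · 1.6 = 120×9.81×0.8 = 941.76 N·m.
So T = 941.76 / (0.8829 × 1.6) = 666.63 N.

T ≈ 667 N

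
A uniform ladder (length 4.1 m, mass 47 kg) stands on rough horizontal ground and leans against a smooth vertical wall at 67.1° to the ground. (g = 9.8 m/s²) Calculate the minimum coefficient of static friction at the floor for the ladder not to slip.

μ_min ≈ 0.211

ΣF_y = 0: N_floor = 47×9.8 = 460.6 N.
Torques about the foot: N_wall · 4.1 sin 67.1° = 47×9.8×2.05 cos 67.1° → N_wall = 97.283 N.
ΣF_x = 0: f_floor = N_wall = 97.283 N.
μ_min = f_floor / N_floor = 97.283 / 460.6 = 0.2112.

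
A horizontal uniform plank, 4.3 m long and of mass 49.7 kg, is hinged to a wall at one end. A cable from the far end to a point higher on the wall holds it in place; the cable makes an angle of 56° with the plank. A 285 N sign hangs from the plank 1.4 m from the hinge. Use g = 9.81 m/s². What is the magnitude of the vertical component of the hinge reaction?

Take torques about the hinge: T sin 56° · 4.3 = 49.7×9.81×2.15 + 285×1.4 = 1447.2 N·m.
So T = 1447.2 / (0.8290 × 4.3) = 405.98 N.
ΣF_y = 0: H_y = (49.7×9.81 + 285) − T sin 56° = 772.56 − 336.57 = 435.99 N.

|H_y| ≈ 436 N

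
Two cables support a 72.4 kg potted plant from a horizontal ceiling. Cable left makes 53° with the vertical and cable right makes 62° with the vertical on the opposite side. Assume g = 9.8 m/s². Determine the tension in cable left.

T_left ≈ 691 N

Angles from the horizontal: cable left is 90° − 53° = 37°, cable right is 90° − 62° = 28°.
Weight W = 72.4 × 9.8 = 709.5 N acts straight down.
Horizontal: T_left cos 37° = T_right cos 28°  →  T_right = 0.9045 T_left.
Vertical: T_left sin 37° + T_right sin 28° = 709.5.
Substituting the horizontal relation into the vertical equation gives 1.026 T_left = 709.5, so T_left = 691.2 N.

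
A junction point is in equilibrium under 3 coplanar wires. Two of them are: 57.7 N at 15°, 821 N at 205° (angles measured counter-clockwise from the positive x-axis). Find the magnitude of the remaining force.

F ≈ 764 N

Sum the known components: ΣF_x = -688.3 N, ΣF_y = -332 N.
For equilibrium the remaining force must supply (−ΣF_x, −ΣF_y) = (688.3, 332) N.
Magnitude = √((688.3)² + (332)²) = 764.2 N; direction = atan2(332, 688.3) = 25.8°.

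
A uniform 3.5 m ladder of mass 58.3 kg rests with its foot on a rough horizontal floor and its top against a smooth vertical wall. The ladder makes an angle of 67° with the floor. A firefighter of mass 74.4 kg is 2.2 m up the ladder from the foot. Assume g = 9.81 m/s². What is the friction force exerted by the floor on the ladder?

f ≈ 316 N

Torques about the foot: N_wall · 3.5 sin 67° = 58.3×9.81×1.75 cos 67° + 74.4×9.81×2.2 cos 67° → N_wall = 316.12 N.
ΣF_x = 0: f_floor = N_wall = 316.12 N.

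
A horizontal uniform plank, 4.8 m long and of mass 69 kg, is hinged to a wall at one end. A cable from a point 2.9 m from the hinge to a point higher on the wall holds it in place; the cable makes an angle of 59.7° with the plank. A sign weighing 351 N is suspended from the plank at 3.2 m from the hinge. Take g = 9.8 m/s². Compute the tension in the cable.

T ≈ 1100 N

Take torques about the hinge: T sin 59.7° · 2.9 = 69×9.8×2.4 + 351×3.2 = 2746.1 N·m.
So T = 2746.1 / (0.8634 × 2.9) = 1096.7 N.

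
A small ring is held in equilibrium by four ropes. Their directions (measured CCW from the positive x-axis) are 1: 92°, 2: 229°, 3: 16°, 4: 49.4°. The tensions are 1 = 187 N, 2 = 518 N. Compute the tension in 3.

T_3 ≈ 237 N

Resolve: ΣF_x = 187 cos 92° + 518 cos 229° + T_3 cos 16° + T_4 cos 49.4° = 0.
        ΣF_y = 187 sin 92° + 518 sin 229° + T_3 sin 16° + T_4 sin 49.4° = 0.
The known terms sum to (-346.4, -204.1) N, so 0.9613 T_3 + 0.6508 T_4 = 346.4 and 0.2756 T_3 + 0.7593 T_4 = 204.1.
Solving simultaneously: T_3 = 236.5 N, T_4 = 182.9 N.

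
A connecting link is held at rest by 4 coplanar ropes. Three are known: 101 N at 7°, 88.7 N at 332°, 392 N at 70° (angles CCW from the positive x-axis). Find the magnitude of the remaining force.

Sum the known components: ΣF_x = 312.6 N, ΣF_y = 339 N.
For equilibrium the remaining force must supply (−ΣF_x, −ΣF_y) = (-312.6, -339) N.
Magnitude = √((-312.6)² + (-339)²) = 461.2 N; direction = atan2(-339, -312.6) = 227.3°.

F ≈ 461 N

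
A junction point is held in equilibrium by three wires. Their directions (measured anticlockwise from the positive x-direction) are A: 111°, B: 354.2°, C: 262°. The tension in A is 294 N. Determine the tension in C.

T_C ≈ 263 N

Resolve: ΣF_x = 294 cos 111° + T_B cos 354.2° + T_C cos 262° = 0.
        ΣF_y = 294 sin 111° + T_B sin 354.2° + T_C sin 262° = 0.
The known terms sum to (-105.4, 274.5) N, so 0.9949 T_B − 0.1392 T_C = 105.4 and -0.1011 T_B − 0.9903 T_C = -274.5.
Solving simultaneously: T_B = 142.6 N, T_C = 262.6 N.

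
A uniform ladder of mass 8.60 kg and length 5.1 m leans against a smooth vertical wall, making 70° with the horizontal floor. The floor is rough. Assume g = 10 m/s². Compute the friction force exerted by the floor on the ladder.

f ≈ 15.7 N

Torques about the foot: N_wall · 5.1 sin 70° = 8.60×10×2.55 cos 70° → N_wall = 15.651 N.
ΣF_x = 0: f_floor = N_wall = 15.651 N.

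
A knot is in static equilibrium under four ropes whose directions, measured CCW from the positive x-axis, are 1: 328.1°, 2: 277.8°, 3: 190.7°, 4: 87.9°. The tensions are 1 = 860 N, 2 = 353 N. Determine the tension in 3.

Resolve: ΣF_x = 860 cos 328.1° + 353 cos 277.8° + T_3 cos 190.7° + T_4 cos 87.9° = 0.
        ΣF_y = 860 sin 328.1° + 353 sin 277.8° + T_3 sin 190.7° + T_4 sin 87.9° = 0.
The known terms sum to (778, -804.2) N, so -0.9826 T_3 + 0.0366 T_4 = -778 and -0.1857 T_3 + 0.9993 T_4 = 804.2.
Solving simultaneously: T_3 = 827.5 N, T_4 = 958.5 N.

T_3 ≈ 828 N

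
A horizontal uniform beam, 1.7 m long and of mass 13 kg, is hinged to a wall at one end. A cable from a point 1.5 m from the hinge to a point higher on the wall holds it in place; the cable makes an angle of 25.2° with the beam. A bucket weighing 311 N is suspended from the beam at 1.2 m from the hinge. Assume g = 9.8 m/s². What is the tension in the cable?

T ≈ 754 N

Take torques about the hinge: T sin 25.2° · 1.5 = 13×9.8×0.85 + 311×1.2 = 481.49 N·m.
So T = 481.49 / (0.4258 × 1.5) = 753.9 N.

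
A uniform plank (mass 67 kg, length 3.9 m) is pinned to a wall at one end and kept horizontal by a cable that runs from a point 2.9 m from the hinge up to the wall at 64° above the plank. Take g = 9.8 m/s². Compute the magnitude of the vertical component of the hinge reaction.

Take torques about the hinge: T sin 64° · 2.9 = 67×9.8×1.95 = 1280.4 N·m.
So T = 1280.4 / (0.8988 × 2.9) = 491.22 N.
ΣF_y = 0: H_y = (67×9.8) − T sin 64° = 656.6 − 441.51 = 215.09 N.

|H_y| ≈ 215 N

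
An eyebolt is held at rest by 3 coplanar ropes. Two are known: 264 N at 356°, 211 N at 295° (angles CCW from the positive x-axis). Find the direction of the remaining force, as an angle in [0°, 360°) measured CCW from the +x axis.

Sum the known components: ΣF_x = 352.5 N, ΣF_y = -209.6 N.
For equilibrium the remaining force must supply (−ΣF_x, −ΣF_y) = (-352.5, 209.6) N.
Magnitude = √((-352.5)² + (209.6)²) = 410.2 N; direction = atan2(209.6, -352.5) = 149.3°.

θ ≈ 149°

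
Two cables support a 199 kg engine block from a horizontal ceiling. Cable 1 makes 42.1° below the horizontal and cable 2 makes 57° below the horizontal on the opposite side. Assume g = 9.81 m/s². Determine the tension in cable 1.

T_1 ≈ 1080 N

Weight W = 199 × 9.81 = 1952 N acts straight down.
Horizontal: T_1 cos 42.1° = T_2 cos 57°  →  T_2 = 1.362 T_1.
Vertical: T_1 sin 42.1° + T_2 sin 57° = 1952.
Substituting the horizontal relation into the vertical equation gives 1.813 T_1 = 1952, so T_1 = 1077 N.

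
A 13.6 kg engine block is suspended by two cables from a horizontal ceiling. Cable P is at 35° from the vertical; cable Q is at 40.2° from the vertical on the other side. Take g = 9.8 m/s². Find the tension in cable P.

T_P ≈ 89 N

Angles from the horizontal: cable P is 90° − 35° = 55°, cable Q is 90° − 40.2° = 49.8°.
Weight W = 13.6 × 9.8 = 133.3 N acts straight down.
Horizontal: T_P cos 55° = T_Q cos 49.8°  →  T_Q = 0.8886 T_P.
Vertical: T_P sin 55° + T_Q sin 49.8° = 133.3.
Substituting the horizontal relation into the vertical equation gives 1.498 T_P = 133.3, so T_P = 88.98 N.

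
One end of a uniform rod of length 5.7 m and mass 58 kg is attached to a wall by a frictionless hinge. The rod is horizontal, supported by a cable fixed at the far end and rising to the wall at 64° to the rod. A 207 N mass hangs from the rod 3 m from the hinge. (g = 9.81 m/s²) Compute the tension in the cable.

T ≈ 438 N

Take torques about the hinge: T sin 64° · 5.7 = 58×9.81×2.85 + 207×3 = 2242.6 N·m.
So T = 2242.6 / (0.8988 × 5.7) = 437.74 N.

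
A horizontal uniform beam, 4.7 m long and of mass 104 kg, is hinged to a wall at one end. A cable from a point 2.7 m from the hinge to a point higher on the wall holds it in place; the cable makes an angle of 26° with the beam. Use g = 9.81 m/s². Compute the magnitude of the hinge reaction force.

|H| ≈ 1830 N

Take torques about the hinge: T sin 26° · 2.7 = 104×9.81×2.35 = 2397.6 N·m.
So T = 2397.6 / (0.4384 × 2.7) = 2025.7 N.
ΣF_x = 0: H_x = T cos 26° = 1820.6 N.
ΣF_y = 0: H_y = (104×9.81) − T sin 26° = 1020.2 − 887.99 = 132.25 N.
|H| = √(H_x² + H_y²) = √((1820.6)² + (132.25)²) = 1825.4 N.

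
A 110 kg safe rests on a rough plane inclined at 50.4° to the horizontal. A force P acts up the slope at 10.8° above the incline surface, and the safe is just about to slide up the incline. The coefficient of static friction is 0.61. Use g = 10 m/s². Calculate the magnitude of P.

P ≈ 1160 N

On the verge of sliding up the incline, friction equals μN and acts down the slope.
Perpendicular: N + P sin 10.8° = W cos 50.4° = 701.2 N.
Along incline: P cos 10.8° = W sin 50.4° + μN  with W sin 50.4° = 847.6 N.
Solving the pair for P and N: P = 1163 N, N = 483.3 N (and f = μN = 294.8 N).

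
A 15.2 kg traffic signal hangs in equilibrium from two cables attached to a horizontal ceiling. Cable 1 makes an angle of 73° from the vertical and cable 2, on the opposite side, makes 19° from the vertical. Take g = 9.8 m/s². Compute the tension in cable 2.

Angles from the horizontal: cable 1 is 90° − 73° = 17°, cable 2 is 90° − 19° = 71°.
Weight W = 15.2 × 9.8 = 149 N acts straight down.
Horizontal: T_1 cos 17° = T_2 cos 71°  →  T_1 = 0.3404 T_2.
Vertical: T_1 sin 17° + T_2 sin 71° = 149.
Substituting the horizontal relation into the vertical equation gives 1.045 T_2 = 149, so T_2 = 142.5 N.

T_2 ≈ 143 N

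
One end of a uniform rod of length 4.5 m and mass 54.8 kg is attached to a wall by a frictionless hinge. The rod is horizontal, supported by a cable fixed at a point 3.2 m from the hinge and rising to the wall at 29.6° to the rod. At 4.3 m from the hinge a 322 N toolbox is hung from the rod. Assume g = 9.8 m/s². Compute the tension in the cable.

T ≈ 1640 N

Take torques about the hinge: T sin 29.6° · 3.2 = 54.8×9.8×2.25 + 322×4.3 = 2592.9 N·m.
So T = 2592.9 / (0.4939 × 3.2) = 1640.5 N.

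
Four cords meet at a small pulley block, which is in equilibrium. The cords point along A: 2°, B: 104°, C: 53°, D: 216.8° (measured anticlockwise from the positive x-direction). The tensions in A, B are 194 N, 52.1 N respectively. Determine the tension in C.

T_C ≈ 225 N

Resolve: ΣF_x = 194 cos 2° + 52.1 cos 104° + T_C cos 53° + T_D cos 216.8° = 0.
        ΣF_y = 194 sin 2° + 52.1 sin 104° + T_C sin 53° + T_D sin 216.8° = 0.
The known terms sum to (181.3, 57.32) N, so 0.6018 T_C − 0.8007 T_D = -181.3 and 0.7986 T_C − 0.5990 T_D = -57.32.
Solving simultaneously: T_C = 224.7 N, T_D = 395.3 N.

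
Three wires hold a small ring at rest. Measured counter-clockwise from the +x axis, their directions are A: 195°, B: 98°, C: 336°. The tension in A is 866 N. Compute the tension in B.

T_B ≈ 643 N

Resolve: ΣF_x = 866 cos 195° + T_B cos 98° + T_C cos 336° = 0.
        ΣF_y = 866 sin 195° + T_B sin 98° + T_C sin 336° = 0.
The known terms sum to (-836.5, -224.1) N, so -0.1392 T_B + 0.9135 T_C = 836.5 and 0.9903 T_B − 0.4067 T_C = 224.1.
Solving simultaneously: T_B = 642.6 N, T_C = 1014 N.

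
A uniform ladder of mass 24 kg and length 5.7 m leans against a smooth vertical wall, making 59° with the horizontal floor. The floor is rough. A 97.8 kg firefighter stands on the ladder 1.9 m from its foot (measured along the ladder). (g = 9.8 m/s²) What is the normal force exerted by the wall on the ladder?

N_wall ≈ 263 N

Torques about the foot: N_wall · 5.7 sin 59° = 24×9.8×2.85 cos 59° + 97.8×9.8×1.9 cos 59° → N_wall = 262.62 N.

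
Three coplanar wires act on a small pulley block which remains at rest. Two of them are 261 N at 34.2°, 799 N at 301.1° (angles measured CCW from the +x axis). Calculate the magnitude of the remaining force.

Sum the known components: ΣF_x = 628.6 N, ΣF_y = -537.5 N.
For equilibrium the remaining force must supply (−ΣF_x, −ΣF_y) = (-628.6, 537.5) N.
Magnitude = √((-628.6)² + (537.5)²) = 827 N; direction = atan2(537.5, -628.6) = 139.5°.

F ≈ 827 N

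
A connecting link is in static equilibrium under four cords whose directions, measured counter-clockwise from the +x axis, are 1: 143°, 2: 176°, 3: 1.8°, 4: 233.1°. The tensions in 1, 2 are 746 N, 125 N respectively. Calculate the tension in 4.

T_4 ≈ 615 N

Resolve: ΣF_x = 746 cos 143° + 125 cos 176° + T_3 cos 1.8° + T_4 cos 233.1° = 0.
        ΣF_y = 746 sin 143° + 125 sin 176° + T_3 sin 1.8° + T_4 sin 233.1° = 0.
The known terms sum to (-720.5, 457.7) N, so 0.9995 T_3 − 0.6004 T_4 = 720.5 and 0.0314 T_3 − 0.7997 T_4 = -457.7.
Solving simultaneously: T_3 = 1090 N, T_4 = 615.1 N.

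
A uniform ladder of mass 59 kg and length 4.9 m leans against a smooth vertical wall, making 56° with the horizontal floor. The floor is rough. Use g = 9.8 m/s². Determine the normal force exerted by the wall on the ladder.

Torques about the foot: N_wall · 4.9 sin 56° = 59×9.8×2.45 cos 56° → N_wall = 195 N.

N_wall ≈ 195 N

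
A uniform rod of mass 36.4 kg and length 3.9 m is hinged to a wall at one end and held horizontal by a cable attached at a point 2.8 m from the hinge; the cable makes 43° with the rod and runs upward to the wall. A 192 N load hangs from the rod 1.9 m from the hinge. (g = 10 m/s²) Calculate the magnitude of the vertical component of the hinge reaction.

Take torques about the hinge: T sin 43° · 2.8 = 36.4×10×1.95 + 192×1.9 = 1074.6 N·m.
So T = 1074.6 / (0.6820 × 2.8) = 562.74 N.
ΣF_y = 0: H_y = (36.4×10 + 192) − T sin 43° = 556 − 383.79 = 172.21 N.

|H_y| ≈ 172 N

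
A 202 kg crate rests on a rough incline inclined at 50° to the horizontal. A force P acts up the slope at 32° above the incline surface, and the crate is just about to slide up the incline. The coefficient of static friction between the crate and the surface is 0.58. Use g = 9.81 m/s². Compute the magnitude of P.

On the verge of sliding up the incline, friction equals μN and acts down the slope.
Perpendicular: N + P sin 32° = W cos 50° = 1274 N.
Along incline: P cos 32° = W sin 50° + μN  with W sin 50° = 1518 N.
Solving the pair for P and N: P = 1953 N, N = 238.7 N (and f = μN = 138.4 N).

P ≈ 1950 N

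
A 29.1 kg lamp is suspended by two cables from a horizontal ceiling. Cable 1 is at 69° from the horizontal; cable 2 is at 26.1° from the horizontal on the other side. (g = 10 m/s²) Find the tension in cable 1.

Weight W = 29.1 × 10 = 291 N acts straight down.
Horizontal: T_1 cos 69° = T_2 cos 26.1°  →  T_2 = 0.3991 T_1.
Vertical: T_1 sin 69° + T_2 sin 26.1° = 291.
Substituting the horizontal relation into the vertical equation gives 1.109 T_1 = 291, so T_1 = 262.4 N.

T_1 ≈ 262 N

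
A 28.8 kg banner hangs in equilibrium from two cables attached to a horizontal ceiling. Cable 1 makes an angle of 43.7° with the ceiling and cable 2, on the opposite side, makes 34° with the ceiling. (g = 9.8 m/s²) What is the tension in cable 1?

T_1 ≈ 239 N

Weight W = 28.8 × 9.8 = 282.2 N acts straight down.
Horizontal: T_1 cos 43.7° = T_2 cos 34°  →  T_2 = 0.8721 T_1.
Vertical: T_1 sin 43.7° + T_2 sin 34° = 282.2.
Substituting the horizontal relation into the vertical equation gives 1.179 T_1 = 282.2, so T_1 = 239.5 N.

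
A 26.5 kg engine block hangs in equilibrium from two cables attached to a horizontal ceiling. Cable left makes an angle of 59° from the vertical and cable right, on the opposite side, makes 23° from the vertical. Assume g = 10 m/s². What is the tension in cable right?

T_right ≈ 229 N

Angles from the horizontal: cable left is 90° − 59° = 31°, cable right is 90° − 23° = 67°.
Weight W = 26.5 × 10 = 265 N acts straight down.
Horizontal: T_left cos 31° = T_right cos 67°  →  T_left = 0.4558 T_right.
Vertical: T_left sin 31° + T_right sin 67° = 265.
Substituting the horizontal relation into the vertical equation gives 1.155 T_right = 265, so T_right = 229.4 N.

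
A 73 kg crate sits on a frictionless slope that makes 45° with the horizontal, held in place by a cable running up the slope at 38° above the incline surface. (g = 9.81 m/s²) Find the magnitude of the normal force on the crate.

N ≈ 111 N

Take axes along and perpendicular to the incline. Weight components: W sin 45° = 506.4 N down-slope, W cos 45° = 506.4 N into the surface.
Along incline: T cos 38° = W sin 45° → T = 642.6 N.
Perpendicular: N = W cos 45° − T sin 38° = 110.8 N.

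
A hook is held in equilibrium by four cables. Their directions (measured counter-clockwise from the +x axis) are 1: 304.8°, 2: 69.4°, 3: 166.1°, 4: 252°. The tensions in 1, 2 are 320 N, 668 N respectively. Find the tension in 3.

Resolve: ΣF_x = 320 cos 304.8° + 668 cos 69.4° + T_3 cos 166.1° + T_4 cos 252° = 0.
        ΣF_y = 320 sin 304.8° + 668 sin 69.4° + T_3 sin 166.1° + T_4 sin 252° = 0.
The known terms sum to (417.7, 362.5) N, so -0.9707 T_3 − 0.3090 T_4 = -417.7 and 0.2402 T_3 − 0.9511 T_4 = -362.5.
Solving simultaneously: T_3 = 285.9 N, T_4 = 453.4 N.

T_3 ≈ 286 N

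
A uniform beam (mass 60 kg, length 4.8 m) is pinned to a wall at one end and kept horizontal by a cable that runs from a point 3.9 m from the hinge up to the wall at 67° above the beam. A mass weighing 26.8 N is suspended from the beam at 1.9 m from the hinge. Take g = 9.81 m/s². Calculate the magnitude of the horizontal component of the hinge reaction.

H_x ≈ 159 N

Take torques about the hinge: T sin 67° · 3.9 = 60×9.81×2.4 + 26.8×1.9 = 1463.6 N·m.
So T = 1463.6 / (0.9205 × 3.9) = 407.68 N.
ΣF_x = 0: H_x = T cos 67° = 159.29 N.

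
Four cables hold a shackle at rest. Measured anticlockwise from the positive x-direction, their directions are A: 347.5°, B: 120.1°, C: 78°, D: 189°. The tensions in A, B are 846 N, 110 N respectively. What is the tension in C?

T_C ≈ 222 N

Resolve: ΣF_x = 846 cos 347.5° + 110 cos 120.1° + T_C cos 78° + T_D cos 189° = 0.
        ΣF_y = 846 sin 347.5° + 110 sin 120.1° + T_C sin 78° + T_D sin 189° = 0.
The known terms sum to (770.8, -87.94) N, so 0.2079 T_C − 0.9877 T_D = -770.8 and 0.9781 T_C − 0.1564 T_D = 87.94.
Solving simultaneously: T_C = 222.2 N, T_D = 827.2 N.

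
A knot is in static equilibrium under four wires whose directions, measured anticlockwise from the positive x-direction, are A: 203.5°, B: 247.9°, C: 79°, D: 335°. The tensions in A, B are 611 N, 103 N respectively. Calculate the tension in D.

T_D ≈ 539 N

Resolve: ΣF_x = 611 cos 203.5° + 103 cos 247.9° + T_C cos 79° + T_D cos 335° = 0.
        ΣF_y = 611 sin 203.5° + 103 sin 247.9° + T_C sin 79° + T_D sin 335° = 0.
The known terms sum to (-599.1, -339.1) N, so 0.1908 T_C + 0.9063 T_D = 599.1 and 0.9816 T_C − 0.4226 T_D = 339.1.
Solving simultaneously: T_C = 577.6 N, T_D = 539.4 N.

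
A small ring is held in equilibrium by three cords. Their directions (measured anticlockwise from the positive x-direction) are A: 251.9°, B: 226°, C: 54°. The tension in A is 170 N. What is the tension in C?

Resolve: ΣF_x = 170 cos 251.9° + T_B cos 226° + T_C cos 54° = 0.
        ΣF_y = 170 sin 251.9° + T_B sin 226° + T_C sin 54° = 0.
The known terms sum to (-52.81, -161.6) N, so -0.6947 T_B + 0.5878 T_C = 52.81 and -0.7193 T_B + 0.8090 T_C = 161.6.
Solving simultaneously: T_B = 375.4 N, T_C = 533.6 N.

T_C ≈ 534 N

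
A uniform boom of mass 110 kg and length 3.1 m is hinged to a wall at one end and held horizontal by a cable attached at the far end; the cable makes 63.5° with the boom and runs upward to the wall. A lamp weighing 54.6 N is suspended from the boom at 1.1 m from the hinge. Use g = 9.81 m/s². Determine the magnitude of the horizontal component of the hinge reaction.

Take torques about the hinge: T sin 63.5° · 3.1 = 110×9.81×1.55 + 54.6×1.1 = 1732.7 N·m.
So T = 1732.7 / (0.8949 × 3.1) = 624.54 N.
ΣF_x = 0: H_x = T cos 63.5° = 278.67 N.

H_x ≈ 279 N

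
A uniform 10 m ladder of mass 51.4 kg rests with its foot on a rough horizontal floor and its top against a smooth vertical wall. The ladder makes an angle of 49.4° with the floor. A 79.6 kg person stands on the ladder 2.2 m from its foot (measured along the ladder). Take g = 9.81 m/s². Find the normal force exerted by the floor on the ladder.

N_floor ≈ 1290 N

ΣF_y = 0: N_floor = 51.4×9.81 + 79.6×9.81 = 1285.1 N.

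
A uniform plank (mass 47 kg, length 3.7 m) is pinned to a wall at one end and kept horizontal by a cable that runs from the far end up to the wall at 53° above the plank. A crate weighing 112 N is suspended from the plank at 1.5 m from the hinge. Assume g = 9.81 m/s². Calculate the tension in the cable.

Take torques about the hinge: T sin 53° · 3.7 = 47×9.81×1.85 + 112×1.5 = 1021 N·m.
So T = 1021 / (0.7986 × 3.7) = 345.51 N.

T ≈ 346 N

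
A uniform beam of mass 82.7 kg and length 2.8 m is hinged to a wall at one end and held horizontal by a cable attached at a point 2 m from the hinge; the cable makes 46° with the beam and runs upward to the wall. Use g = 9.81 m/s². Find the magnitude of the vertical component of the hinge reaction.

Take torques about the hinge: T sin 46° · 2 = 82.7×9.81×1.4 = 1135.8 N·m.
So T = 1135.8 / (0.7193 × 2) = 789.48 N.
ΣF_y = 0: H_y = (82.7×9.81) − T sin 46° = 811.29 − 567.9 = 243.39 N.

|H_y| ≈ 243 N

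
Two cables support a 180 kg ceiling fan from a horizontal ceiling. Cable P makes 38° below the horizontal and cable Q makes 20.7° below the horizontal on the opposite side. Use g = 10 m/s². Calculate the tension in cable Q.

T_Q ≈ 1660 N

Weight W = 180 × 10 = 1800 N acts straight down.
Horizontal: T_P cos 38° = T_Q cos 20.7°  →  T_P = 1.187 T_Q.
Vertical: T_P sin 38° + T_Q sin 20.7° = 1800.
Substituting the horizontal relation into the vertical equation gives 1.084 T_Q = 1800, so T_Q = 1660 N.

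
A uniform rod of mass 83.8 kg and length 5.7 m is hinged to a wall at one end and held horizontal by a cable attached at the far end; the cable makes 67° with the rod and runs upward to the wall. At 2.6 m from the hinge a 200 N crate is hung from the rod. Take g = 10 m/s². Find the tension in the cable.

Take torques about the hinge: T sin 67° · 5.7 = 83.8×10×2.85 + 200×2.6 = 2908.3 N·m.
So T = 2908.3 / (0.9205 × 5.7) = 554.29 N.

T ≈ 554 N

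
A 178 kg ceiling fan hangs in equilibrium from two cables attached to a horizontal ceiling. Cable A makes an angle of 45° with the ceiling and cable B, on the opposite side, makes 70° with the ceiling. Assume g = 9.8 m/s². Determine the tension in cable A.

T_A ≈ 658 N

Weight W = 178 × 9.8 = 1744 N acts straight down.
Horizontal: T_A cos 45° = T_B cos 70°  →  T_B = 2.067 T_A.
Vertical: T_A sin 45° + T_B sin 70° = 1744.
Substituting the horizontal relation into the vertical equation gives 2.65 T_A = 1744, so T_A = 658.3 N.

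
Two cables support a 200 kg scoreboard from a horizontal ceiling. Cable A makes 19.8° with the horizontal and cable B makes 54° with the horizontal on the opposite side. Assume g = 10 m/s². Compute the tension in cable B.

T_B ≈ 1960 N

Weight W = 200 × 10 = 2000 N acts straight down.
Horizontal: T_A cos 19.8° = T_B cos 54°  →  T_A = 0.6247 T_B.
Vertical: T_A sin 19.8° + T_B sin 54° = 2000.
Substituting the horizontal relation into the vertical equation gives 1.021 T_B = 2000, so T_B = 1960 N.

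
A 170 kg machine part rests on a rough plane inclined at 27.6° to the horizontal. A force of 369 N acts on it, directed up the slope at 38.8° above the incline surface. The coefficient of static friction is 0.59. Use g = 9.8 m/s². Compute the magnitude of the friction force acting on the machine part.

Axes along / perpendicular to the incline. W sin 27.6° = 771.9 N down-slope; W cos 27.6° = 1476 N into the surface.
Perpendicular: N = W cos 27.6° − P sin 38.8° = 1476 − 231.2 = 1245 N.
Along incline: P cos 38.8° + f = W sin 27.6° (friction acts up-slope) → f = 771.9 − 287.6 = 484.3 N.
|f| = 484.3 N ≤ μN = 734.7 N, so the machine part is indeed static.

f ≈ 484 N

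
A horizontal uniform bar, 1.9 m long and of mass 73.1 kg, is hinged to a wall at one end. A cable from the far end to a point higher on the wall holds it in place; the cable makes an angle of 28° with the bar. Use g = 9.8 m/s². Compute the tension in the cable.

T ≈ 763 N

Take torques about the hinge: T sin 28° · 1.9 = 73.1×9.8×0.95 = 680.56 N·m.
So T = 680.56 / (0.4695 × 1.9) = 762.96 N.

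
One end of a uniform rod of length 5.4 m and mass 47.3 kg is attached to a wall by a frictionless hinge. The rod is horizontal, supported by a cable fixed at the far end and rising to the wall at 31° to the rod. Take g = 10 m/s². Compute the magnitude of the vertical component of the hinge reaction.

Take torques about the hinge: T sin 31° · 5.4 = 47.3×10×2.7 = 1277.1 N·m.
So T = 1277.1 / (0.5150 × 5.4) = 459.19 N.
ΣF_y = 0: H_y = (47.3×10) − T sin 31° = 473 − 236.5 = 236.5 N.

|H_y| ≈ 236 N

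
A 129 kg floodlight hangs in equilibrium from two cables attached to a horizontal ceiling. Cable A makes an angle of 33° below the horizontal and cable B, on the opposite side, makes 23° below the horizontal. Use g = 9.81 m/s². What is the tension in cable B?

Weight W = 129 × 9.81 = 1265 N acts straight down.
Horizontal: T_A cos 33° = T_B cos 23°  →  T_A = 1.098 T_B.
Vertical: T_A sin 33° + T_B sin 23° = 1265.
Substituting the horizontal relation into the vertical equation gives 0.9885 T_B = 1265, so T_B = 1280 N.

T_B ≈ 1280 N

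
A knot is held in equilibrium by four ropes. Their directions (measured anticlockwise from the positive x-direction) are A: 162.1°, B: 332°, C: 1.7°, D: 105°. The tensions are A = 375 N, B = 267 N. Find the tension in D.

T_D ≈ 6.67 N

Resolve: ΣF_x = 375 cos 162.1° + 267 cos 332° + T_C cos 1.7° + T_D cos 105° = 0.
        ΣF_y = 375 sin 162.1° + 267 sin 332° + T_C sin 1.7° + T_D sin 105° = 0.
The known terms sum to (-121.1, -10.09) N, so 0.9996 T_C − 0.2588 T_D = 121.1 and 0.0297 T_C + 0.9659 T_D = 10.09.
Solving simultaneously: T_C = 122.9 N, T_D = 6.672 N.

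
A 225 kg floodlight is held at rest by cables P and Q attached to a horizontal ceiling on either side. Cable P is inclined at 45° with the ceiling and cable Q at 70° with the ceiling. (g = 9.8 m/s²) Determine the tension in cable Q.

T_Q ≈ 1720 N

Weight W = 225 × 9.8 = 2205 N acts straight down.
Horizontal: T_P cos 45° = T_Q cos 70°  →  T_P = 0.4837 T_Q.
Vertical: T_P sin 45° + T_Q sin 70° = 2205.
Substituting the horizontal relation into the vertical equation gives 1.282 T_Q = 2205, so T_Q = 1720 N.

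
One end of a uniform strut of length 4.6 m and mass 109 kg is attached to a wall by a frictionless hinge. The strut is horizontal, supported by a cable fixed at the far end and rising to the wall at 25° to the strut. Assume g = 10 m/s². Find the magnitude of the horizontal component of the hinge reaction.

H_x ≈ 1170 N

Take torques about the hinge: T sin 25° · 4.6 = 109×10×2.3 = 2507 N·m.
So T = 2507 / (0.4226 × 4.6) = 1289.6 N.
ΣF_x = 0: H_x = T cos 25° = 1168.8 N.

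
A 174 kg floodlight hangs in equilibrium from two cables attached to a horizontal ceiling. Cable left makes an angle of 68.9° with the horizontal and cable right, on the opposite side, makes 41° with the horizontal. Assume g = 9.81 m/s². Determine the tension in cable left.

T_left ≈ 1370 N

Weight W = 174 × 9.81 = 1707 N acts straight down.
Horizontal: T_left cos 68.9° = T_right cos 41°  →  T_right = 0.477 T_left.
Vertical: T_left sin 68.9° + T_right sin 41° = 1707.
Substituting the horizontal relation into the vertical equation gives 1.246 T_left = 1707, so T_left = 1370 N.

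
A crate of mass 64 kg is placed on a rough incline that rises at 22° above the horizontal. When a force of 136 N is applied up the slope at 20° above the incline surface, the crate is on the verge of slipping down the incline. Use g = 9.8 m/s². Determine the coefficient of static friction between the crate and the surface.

On the verge of sliding down the incline, friction is at its maximum μN and acts up the slope.
Perpendicular to incline: N = W cos 22° − P sin 20° = 581.5 − 46.51 = 535 N.
Along incline: P cos 20° + μN = W sin 22° → μ = (W sin 22° − P cos 20°) / N = 0.2003.

μ ≈ 0.200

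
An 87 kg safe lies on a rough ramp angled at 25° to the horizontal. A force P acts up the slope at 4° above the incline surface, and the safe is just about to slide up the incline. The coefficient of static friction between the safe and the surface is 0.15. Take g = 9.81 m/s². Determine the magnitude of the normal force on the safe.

On the verge of sliding up the incline, friction equals μN and acts down the slope.
Perpendicular: N + P sin 4° = W cos 25° = 773.5 N.
Along incline: P cos 4° = W sin 25° + μN  with W sin 25° = 360.7 N.
Solving the pair for P and N: P = 472.9 N, N = 740.5 N (and f = μN = 111.1 N).

N ≈ 741 N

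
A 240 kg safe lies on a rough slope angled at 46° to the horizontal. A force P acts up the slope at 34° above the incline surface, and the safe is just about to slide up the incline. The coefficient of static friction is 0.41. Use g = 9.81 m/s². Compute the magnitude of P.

P ≈ 2230 N

On the verge of sliding up the incline, friction equals μN and acts down the slope.
Perpendicular: N + P sin 34° = W cos 46° = 1636 N.
Along incline: P cos 34° = W sin 46° + μN  with W sin 46° = 1694 N.
Solving the pair for P and N: P = 2234 N, N = 386.3 N (and f = μN = 158.4 N).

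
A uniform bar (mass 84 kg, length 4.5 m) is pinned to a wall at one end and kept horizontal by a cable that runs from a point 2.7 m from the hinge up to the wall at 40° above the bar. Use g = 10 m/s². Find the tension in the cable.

Take torques about the hinge: T sin 40° · 2.7 = 84×10×2.25 = 1890 N·m.
So T = 1890 / (0.6428 × 2.7) = 1089 N.

T ≈ 1090 N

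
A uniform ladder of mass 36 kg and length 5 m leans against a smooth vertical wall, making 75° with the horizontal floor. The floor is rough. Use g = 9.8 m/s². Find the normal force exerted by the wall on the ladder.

Torques about the foot: N_wall · 5 sin 75° = 36×9.8×2.5 cos 75° → N_wall = 47.266 N.

N_wall ≈ 47.3 N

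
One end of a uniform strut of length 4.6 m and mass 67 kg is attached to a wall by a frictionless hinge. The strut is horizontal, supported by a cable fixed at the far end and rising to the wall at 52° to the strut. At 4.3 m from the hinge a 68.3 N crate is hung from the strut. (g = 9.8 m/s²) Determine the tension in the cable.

Take torques about the hinge: T sin 52° · 4.6 = 67×9.8×2.3 + 68.3×4.3 = 1803.9 N·m.
So T = 1803.9 / (0.7880 × 4.6) = 497.64 N.

T ≈ 498 N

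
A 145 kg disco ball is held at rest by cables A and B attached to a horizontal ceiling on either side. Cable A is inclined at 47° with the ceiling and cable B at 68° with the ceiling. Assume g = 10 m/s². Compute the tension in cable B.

T_B ≈ 1090 N

Weight W = 145 × 10 = 1450 N acts straight down.
Horizontal: T_A cos 47° = T_B cos 68°  →  T_A = 0.5493 T_B.
Vertical: T_A sin 47° + T_B sin 68° = 1450.
Substituting the horizontal relation into the vertical equation gives 1.329 T_B = 1450, so T_B = 1091 N.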